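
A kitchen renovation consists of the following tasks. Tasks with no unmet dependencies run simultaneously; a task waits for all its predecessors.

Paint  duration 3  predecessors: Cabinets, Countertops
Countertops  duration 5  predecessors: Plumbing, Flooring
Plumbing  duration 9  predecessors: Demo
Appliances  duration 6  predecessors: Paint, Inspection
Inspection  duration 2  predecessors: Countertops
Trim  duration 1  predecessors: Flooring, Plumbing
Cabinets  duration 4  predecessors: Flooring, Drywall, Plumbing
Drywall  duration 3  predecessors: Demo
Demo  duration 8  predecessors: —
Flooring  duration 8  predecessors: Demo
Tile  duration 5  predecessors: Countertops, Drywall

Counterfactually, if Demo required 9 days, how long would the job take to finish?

32

Critical path before the change: Demo→Plumbing→Countertops→Paint→Appliances = 8+9+5+3+6 = 31 giving 31 days.
Since Demo is critical, the +1 change carries straight to that chain (now 32 days).
The critical path is still Demo→Plumbing→Countertops→Paint→Appliances; finish is now 32 days.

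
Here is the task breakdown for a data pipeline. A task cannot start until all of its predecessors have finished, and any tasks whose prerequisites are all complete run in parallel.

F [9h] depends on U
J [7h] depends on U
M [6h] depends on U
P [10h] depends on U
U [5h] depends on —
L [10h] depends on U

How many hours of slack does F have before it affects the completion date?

U→P = 5+10 = 15 sets the makespan at 15 hours.
Longest path through F: 14 hours (earliest finish 14, latest finish 15).
So F can slip 15 − 14 = 1 hour.

1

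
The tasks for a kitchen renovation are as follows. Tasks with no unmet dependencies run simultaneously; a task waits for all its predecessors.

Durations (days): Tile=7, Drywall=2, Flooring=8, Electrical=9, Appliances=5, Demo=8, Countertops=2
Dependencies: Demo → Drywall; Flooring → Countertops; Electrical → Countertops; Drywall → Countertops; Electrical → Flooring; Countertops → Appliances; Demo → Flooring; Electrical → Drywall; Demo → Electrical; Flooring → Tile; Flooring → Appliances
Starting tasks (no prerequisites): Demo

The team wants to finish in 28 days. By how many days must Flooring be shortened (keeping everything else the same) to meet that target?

4

Current finish: 32 days; target: 28.
Flooring is on every critical path, so each day cut from Flooring cuts the finish by one (this holds down to a finish of 26).
Need 32 − 28 = 4 days off Flooring → Flooring becomes 4 days, finish becomes 28.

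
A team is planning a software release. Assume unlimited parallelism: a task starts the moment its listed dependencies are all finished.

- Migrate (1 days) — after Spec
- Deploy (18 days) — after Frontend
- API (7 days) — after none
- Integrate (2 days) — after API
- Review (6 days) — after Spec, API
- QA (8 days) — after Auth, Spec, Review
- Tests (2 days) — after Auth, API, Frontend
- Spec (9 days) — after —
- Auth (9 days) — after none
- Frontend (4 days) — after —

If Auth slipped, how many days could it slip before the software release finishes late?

Critical path: Spec→Review→QA = 9+6+8 = 23, so the finish is 23 days.
Auth finishes as early as 9 and must finish by 15.
Float = 23 − 17 = 6.

6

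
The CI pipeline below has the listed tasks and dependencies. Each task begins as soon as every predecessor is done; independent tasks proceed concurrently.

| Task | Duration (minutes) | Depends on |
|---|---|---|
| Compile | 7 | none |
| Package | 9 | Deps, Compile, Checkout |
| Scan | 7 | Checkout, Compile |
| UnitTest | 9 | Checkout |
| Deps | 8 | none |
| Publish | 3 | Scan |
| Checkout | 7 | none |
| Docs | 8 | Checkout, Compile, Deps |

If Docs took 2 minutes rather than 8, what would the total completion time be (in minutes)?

The binding path is Checkout→Scan→Publish = 7+7+3 = 17; finish at 17 minutes.
Docs is off the critical path — its longest chain is 16 minutes, giving 1 of slack.
That remains the longest chain; total 17 minutes.

17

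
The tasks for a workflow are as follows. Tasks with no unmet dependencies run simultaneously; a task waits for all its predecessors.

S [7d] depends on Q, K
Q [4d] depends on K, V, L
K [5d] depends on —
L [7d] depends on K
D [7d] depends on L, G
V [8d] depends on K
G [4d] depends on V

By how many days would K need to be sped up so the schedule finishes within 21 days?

3

Current finish: 24 days; target: 21.
K is on every critical path, so each day cut from K cuts the finish by one (this holds down to a finish of 20).
Need 24 − 21 = 3 days off K → K becomes 2 days, finish becomes 21.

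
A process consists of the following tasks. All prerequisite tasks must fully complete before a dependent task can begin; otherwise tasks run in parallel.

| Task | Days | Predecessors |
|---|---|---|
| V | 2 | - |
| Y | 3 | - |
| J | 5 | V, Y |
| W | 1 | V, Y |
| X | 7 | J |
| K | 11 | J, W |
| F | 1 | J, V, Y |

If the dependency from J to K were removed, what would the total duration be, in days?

15

Original critical path: Y→J→K = 3+5+11 = 19 ⇒ 19 days.
Without J→K, K's earliest start moves from 8 to 4.
After: Y→J→X = 3+5+7 = 15 → 15 days.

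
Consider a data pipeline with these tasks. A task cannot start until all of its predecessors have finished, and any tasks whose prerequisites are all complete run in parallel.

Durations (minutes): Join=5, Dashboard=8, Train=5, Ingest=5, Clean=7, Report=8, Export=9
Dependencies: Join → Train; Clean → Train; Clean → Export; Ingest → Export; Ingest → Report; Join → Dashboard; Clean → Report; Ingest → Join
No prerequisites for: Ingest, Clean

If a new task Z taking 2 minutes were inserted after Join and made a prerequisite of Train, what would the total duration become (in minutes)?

18

Originally the plan takes 18 minutes.
With Z inserted, Train now waits for max(Clean, Join, Z).
New critical path: Ingest→Join→Dashboard = 5+5+8 = 18 ⇒ 18 minutes.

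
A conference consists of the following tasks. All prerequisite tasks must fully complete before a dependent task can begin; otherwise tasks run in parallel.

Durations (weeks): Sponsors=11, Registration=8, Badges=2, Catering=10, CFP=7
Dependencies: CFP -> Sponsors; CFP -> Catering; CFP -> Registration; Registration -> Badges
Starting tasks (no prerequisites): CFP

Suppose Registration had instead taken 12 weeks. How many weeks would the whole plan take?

Critical path before the change: CFP→Sponsors = 7+11 = 18 giving 18 weeks.
Registration is off the critical path — its longest chain is 17 weeks, giving 1 of slack.
The binding chain switches to CFP→Registration→Badges = 7+12+2 = 21; finish 21 weeks.

21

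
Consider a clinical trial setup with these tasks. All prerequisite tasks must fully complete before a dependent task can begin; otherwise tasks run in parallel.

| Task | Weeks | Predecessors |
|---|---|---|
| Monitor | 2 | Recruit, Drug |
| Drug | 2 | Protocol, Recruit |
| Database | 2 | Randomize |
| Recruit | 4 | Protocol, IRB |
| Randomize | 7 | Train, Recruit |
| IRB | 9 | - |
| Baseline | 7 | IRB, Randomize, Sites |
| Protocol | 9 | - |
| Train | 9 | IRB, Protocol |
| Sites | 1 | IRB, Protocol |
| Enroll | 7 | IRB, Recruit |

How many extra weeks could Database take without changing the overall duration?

Critical path: Protocol→Train→Randomize→Baseline = 9+9+7+7 = 32, so the finish is 32 weeks.
Database finishes as early as 27 and must finish by 32.
So Database can slip 32 − 27 = 5 weeks.

5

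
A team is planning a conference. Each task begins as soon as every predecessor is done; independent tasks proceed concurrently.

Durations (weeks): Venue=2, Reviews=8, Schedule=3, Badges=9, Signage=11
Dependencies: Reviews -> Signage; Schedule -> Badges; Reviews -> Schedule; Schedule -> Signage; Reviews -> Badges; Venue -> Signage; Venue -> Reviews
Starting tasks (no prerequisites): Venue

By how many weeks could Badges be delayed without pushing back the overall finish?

2

Critical path: Venue→Reviews→Schedule→Signage = 2+8+3+11 = 24, so the finish is 24 weeks.
The longest chain containing Badges totals 22 weeks.
Slack of Badges = 15 − 13 = 2 weeks.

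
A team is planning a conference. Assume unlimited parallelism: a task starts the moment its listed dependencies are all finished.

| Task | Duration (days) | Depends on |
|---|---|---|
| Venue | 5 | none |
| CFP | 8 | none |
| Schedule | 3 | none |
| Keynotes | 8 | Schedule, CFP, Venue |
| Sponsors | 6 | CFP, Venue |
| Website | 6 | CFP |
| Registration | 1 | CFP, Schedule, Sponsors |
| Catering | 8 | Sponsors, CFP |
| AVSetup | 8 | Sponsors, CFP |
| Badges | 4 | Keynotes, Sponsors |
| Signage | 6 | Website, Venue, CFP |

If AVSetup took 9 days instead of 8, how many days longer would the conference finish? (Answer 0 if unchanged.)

Critical path before the change: CFP→Sponsors→AVSetup = 8+6+8 = 22 giving 22 days.
Since AVSetup is critical, the +1 change carries straight to that chain (now 23 days).
No other chain overtakes it, so the finish is 23 days.
Change in finish: 23 − 22 = +1 days.

1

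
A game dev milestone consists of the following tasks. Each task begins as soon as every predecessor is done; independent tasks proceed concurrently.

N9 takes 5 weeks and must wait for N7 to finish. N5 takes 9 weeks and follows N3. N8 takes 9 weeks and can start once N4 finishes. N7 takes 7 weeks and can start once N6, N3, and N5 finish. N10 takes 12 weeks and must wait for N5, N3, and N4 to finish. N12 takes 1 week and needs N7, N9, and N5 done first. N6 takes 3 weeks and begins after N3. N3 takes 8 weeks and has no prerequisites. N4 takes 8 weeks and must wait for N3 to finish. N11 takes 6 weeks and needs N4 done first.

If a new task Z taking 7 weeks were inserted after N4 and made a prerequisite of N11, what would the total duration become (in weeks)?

Originally the project takes 30 weeks.
With Z inserted, N11 now waits for max(N4, Z).
New critical path: N3→N5→N7→N9→N12 = 8+9+7+5+1 = 30 ⇒ 30 weeks.

30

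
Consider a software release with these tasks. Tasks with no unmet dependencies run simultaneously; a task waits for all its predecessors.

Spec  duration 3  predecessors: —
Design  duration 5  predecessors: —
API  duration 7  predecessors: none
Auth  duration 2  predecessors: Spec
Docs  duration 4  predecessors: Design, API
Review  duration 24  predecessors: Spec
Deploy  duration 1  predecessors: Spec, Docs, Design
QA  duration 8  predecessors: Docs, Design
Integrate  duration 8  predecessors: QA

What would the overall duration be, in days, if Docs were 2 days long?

Critical path before the change: API→Docs→QA→Integrate = 7+4+8+8 = 27 giving 27 days.
Docs lies on that path, so at 2 days the path becomes 25 days.
New critical path: Spec→Review = 3+24 = 27 ⇒ 27 days.

27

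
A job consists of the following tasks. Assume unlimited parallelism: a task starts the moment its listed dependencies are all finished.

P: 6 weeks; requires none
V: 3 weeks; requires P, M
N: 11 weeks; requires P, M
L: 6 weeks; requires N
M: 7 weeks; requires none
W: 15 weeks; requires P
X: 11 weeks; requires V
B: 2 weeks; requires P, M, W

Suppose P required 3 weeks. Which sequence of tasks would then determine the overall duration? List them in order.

Critical path before the change: M→N→L = 7+11+6 = 24 giving 24 weeks.
P has 1 week of float (longest path through it is 23).
The critical path is still M→N→L; finish is now 24 weeks.

M, N, L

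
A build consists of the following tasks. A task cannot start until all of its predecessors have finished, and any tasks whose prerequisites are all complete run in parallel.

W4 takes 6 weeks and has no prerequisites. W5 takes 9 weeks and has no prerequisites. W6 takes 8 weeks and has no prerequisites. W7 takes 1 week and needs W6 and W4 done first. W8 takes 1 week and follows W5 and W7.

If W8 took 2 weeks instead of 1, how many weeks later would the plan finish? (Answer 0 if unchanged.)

1

Critical path before the change: W5→W8 = 9+1 = 10 giving 10 weeks.
W8 lies on that path, so at 2 weeks the path becomes 11 weeks.
No other chain overtakes it, so the finish is 11 weeks.
Change in finish: 11 − 10 = +1 weeks.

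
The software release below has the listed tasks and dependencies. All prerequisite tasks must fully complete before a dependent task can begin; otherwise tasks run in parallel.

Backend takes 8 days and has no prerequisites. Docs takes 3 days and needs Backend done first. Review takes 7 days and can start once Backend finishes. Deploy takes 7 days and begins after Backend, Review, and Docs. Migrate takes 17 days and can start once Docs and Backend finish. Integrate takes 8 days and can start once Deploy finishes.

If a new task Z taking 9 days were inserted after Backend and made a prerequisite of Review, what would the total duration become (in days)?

Originally the software release takes 30 days.
With Z inserted, Review now waits for max(Backend, Z).
New critical path: Backend→Z→Review→Deploy→Integrate = 8+9+7+7+8 = 39 ⇒ 39 days.

39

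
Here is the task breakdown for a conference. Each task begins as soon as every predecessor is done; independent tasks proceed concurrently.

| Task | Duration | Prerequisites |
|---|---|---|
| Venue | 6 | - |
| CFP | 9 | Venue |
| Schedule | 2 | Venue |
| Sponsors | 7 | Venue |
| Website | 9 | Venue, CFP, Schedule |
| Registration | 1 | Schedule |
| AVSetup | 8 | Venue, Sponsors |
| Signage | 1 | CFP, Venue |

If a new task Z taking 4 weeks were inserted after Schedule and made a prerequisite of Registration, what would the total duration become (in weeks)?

24

Originally the plan takes 24 weeks.
With Z inserted, Registration now waits for max(Schedule, Z).
New critical path: Venue→CFP→Website = 6+9+9 = 24 ⇒ 24 weeks.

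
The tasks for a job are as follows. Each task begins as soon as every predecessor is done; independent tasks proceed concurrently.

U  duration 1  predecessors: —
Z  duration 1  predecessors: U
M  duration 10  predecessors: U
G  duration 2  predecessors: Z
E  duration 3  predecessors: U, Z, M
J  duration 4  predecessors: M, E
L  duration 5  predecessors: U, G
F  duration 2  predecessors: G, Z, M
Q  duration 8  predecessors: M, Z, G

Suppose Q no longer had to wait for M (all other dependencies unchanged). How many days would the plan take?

Original critical path: U→M→Q = 1+10+8 = 19 ⇒ 19 days.
Without M→Q, Q's earliest start moves from 11 to 4.
New critical path: U→M→E→J = 1+10+3+4 = 18 ⇒ 18 days.

18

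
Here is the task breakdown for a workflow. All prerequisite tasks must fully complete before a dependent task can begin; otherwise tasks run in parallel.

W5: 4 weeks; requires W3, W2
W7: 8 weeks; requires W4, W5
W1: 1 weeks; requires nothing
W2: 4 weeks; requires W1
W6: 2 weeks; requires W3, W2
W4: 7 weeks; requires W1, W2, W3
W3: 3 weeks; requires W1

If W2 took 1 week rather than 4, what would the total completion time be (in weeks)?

As given, the longest chain is W1→W2→W4→W7 = 1+4+7+8 = 20, so the finish is 20 weeks.
Since W2 is critical, the -3 change carries straight to that chain (now 17 weeks).
The binding chain switches to W1→W3→W4→W7 = 1+3+7+8 = 19; finish 19 weeks.

19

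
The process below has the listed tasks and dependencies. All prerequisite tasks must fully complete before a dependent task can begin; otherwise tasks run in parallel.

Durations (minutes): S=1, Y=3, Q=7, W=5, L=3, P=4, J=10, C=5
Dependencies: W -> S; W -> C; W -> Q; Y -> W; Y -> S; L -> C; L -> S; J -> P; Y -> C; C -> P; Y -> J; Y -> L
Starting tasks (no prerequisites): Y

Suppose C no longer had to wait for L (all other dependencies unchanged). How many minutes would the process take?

17

Original critical path: Y→J→P = 3+10+4 = 17 ⇒ 17 minutes.
Dropping L→C doesn't change C's earliest start (8); another predecessor still binds.
New critical path: Y→J→P = 3+10+4 = 17 ⇒ 17 minutes.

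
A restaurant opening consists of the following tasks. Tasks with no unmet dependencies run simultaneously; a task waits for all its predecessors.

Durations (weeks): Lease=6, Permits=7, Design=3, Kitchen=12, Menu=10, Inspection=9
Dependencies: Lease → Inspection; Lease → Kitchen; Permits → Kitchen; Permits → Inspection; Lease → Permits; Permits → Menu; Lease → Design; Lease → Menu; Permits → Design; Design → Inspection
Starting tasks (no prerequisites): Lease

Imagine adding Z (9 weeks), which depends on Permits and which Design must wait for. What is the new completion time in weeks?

Originally the restaurant opening takes 25 weeks.
With Z inserted, Design now waits for max(Permits, Lease, Z).
New critical path: Lease→Permits→Z→Design→Inspection = 6+7+9+3+9 = 34 ⇒ 34 weeks.

34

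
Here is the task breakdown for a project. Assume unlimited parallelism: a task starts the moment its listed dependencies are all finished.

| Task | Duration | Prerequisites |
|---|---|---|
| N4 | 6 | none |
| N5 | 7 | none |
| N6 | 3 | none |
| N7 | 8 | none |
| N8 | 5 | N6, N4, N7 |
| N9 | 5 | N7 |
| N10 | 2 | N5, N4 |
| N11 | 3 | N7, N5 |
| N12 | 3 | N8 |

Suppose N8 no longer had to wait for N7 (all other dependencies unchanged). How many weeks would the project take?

Before: longest chain N7→N8→N12 = 8+5+3 = 16, finish 16.
Without N7→N8, N8's earliest start moves from 8 to 6.
New critical path: N4→N8→N12 = 6+5+3 = 14 ⇒ 14 weeks.

14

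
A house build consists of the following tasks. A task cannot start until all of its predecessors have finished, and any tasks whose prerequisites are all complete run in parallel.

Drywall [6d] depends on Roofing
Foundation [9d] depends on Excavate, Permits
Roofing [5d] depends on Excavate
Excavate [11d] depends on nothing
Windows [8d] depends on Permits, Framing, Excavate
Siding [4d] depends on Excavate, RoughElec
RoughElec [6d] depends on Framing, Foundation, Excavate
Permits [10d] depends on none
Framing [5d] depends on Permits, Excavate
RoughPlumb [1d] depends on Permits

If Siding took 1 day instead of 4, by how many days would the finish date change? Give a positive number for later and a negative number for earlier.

-3

Baseline: Excavate→Foundation→RoughElec→Siding = 11+9+6+4 = 30 → 30 days.
Siding lies on that path, so at 1 day the path becomes 27 days.
The critical path is still Excavate→Foundation→RoughElec→Siding; finish is now 27 days.
Change in finish: 27 − 30 = -3 days.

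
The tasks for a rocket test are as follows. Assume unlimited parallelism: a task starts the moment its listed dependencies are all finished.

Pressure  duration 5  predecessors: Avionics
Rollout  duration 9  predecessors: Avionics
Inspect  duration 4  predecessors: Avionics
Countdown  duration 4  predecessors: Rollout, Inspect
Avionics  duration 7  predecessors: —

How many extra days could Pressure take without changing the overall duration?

Avionics→Rollout→Countdown = 7+9+4 = 20 sets the makespan at 20 days.
Pressure finishes as early as 12 and must finish by 20.
Float = 20 − 12 = 8.

8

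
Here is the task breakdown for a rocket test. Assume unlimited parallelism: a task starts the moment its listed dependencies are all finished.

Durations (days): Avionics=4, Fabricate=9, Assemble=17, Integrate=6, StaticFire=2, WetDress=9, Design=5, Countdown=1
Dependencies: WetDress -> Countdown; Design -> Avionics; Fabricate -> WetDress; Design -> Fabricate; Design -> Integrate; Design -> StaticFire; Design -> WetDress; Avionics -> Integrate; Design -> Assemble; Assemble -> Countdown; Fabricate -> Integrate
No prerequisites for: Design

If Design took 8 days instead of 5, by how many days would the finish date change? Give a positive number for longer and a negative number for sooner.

The binding path is Design→Fabricate→WetDress→Countdown = 5+9+9+1 = 24; finish at 24 days.
Design is on the critical path; changing it to 8 makes that path 27 days.
That remains the longest chain; total 27 days.
Change in finish: 27 − 24 = +3 days.

3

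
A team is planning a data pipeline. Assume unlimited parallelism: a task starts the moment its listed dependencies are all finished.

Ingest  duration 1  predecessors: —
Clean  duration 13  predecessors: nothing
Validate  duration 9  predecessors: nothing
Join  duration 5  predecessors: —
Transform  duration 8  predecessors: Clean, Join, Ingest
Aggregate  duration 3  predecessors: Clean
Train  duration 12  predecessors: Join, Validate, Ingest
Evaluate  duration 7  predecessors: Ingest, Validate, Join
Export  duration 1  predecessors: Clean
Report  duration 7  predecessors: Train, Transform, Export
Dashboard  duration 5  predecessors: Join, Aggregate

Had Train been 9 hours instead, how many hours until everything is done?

As given, the longest chain is Validate→Train→Report = 9+12+7 = 28, so the finish is 28 hours.
Train is on the critical path; changing it to 9 makes that path 25 hours.
Now Clean→Transform→Report = 13+8+7 = 28 is longest, so the finish becomes 28 hours.

28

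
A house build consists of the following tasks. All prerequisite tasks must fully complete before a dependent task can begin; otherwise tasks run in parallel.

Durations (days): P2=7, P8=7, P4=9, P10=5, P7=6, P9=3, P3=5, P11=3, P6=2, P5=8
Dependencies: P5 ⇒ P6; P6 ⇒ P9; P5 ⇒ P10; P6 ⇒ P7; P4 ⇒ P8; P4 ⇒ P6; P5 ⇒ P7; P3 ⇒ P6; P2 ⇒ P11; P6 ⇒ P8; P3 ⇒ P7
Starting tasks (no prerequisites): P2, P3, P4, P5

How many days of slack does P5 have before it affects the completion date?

1

P4→P6→P8 = 9+2+7 = 18 sets the makespan at 18 days.
The longest chain containing P5 totals 17 days.
Slack of P5 = 1 − 0 = 1 day.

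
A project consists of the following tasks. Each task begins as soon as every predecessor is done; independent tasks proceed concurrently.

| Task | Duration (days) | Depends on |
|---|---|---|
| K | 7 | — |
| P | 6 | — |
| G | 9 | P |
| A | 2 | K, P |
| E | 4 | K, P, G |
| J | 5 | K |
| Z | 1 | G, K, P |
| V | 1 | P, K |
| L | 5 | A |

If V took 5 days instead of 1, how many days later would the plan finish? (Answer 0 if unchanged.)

0

The binding path is P→G→E = 6+9+4 = 19; finish at 19 days.
The longest path through V is only 8 days, so V has float 11.
That remains the longest chain; total 19 days.
Change in finish: 19 − 19 = +0 days.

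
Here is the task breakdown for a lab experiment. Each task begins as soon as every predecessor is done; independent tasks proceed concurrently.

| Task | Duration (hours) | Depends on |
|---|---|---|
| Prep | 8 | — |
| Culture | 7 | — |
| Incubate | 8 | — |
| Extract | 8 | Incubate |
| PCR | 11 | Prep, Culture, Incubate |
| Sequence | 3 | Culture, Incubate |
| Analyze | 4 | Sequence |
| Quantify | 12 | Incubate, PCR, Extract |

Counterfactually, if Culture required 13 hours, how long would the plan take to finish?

36

The binding path is Prep→PCR→Quantify = 8+11+12 = 31; finish at 31 hours.
The longest path through Culture is only 30 hours, so Culture has float 1.
The binding chain switches to Culture→PCR→Quantify = 13+11+12 = 36; finish 36 hours.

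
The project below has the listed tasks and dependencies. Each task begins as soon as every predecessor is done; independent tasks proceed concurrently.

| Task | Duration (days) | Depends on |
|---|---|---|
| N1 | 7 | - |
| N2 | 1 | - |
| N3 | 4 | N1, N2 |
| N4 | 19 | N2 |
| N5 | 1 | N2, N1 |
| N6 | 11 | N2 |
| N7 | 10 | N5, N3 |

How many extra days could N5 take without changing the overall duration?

3

The longest chain is N1→N3→N7 = 7+4+10 = 21; overall finish 21 days.
N5 finishes as early as 8 and must finish by 11.
Slack of N5 = 10 − 7 = 3 days.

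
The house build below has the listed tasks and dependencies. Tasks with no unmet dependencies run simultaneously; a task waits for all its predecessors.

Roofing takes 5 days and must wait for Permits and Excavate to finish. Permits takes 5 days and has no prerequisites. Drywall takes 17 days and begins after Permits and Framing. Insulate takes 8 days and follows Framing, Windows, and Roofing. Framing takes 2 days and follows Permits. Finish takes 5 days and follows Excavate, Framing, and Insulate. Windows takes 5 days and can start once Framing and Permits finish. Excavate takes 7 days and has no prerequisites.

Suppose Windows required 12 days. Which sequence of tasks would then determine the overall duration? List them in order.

Permits, Framing, Windows, Insulate, Finish

As given, the longest chain is Permits→Framing→Windows→Insulate→Finish = 5+2+5+8+5 = 25, so the finish is 25 days.
Windows lies on that path, so at 12 days the path becomes 32 days.
That remains the longest chain; total 32 days.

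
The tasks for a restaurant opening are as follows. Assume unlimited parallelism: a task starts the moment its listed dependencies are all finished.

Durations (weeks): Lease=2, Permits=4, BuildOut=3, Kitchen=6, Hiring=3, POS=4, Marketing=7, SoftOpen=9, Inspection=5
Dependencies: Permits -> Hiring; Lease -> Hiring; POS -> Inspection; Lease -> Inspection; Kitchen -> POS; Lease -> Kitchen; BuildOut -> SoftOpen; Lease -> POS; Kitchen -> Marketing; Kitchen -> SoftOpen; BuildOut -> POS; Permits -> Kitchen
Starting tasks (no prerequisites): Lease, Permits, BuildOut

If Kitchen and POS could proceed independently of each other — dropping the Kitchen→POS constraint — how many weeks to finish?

Original critical path: Permits→Kitchen→POS→Inspection = 4+6+4+5 = 19 ⇒ 19 weeks.
Without Kitchen→POS, POS's earliest start moves from 10 to 3.
The longest chain is now Permits→Kitchen→SoftOpen = 4+6+9 = 19, so the schedule takes 19 weeks.

19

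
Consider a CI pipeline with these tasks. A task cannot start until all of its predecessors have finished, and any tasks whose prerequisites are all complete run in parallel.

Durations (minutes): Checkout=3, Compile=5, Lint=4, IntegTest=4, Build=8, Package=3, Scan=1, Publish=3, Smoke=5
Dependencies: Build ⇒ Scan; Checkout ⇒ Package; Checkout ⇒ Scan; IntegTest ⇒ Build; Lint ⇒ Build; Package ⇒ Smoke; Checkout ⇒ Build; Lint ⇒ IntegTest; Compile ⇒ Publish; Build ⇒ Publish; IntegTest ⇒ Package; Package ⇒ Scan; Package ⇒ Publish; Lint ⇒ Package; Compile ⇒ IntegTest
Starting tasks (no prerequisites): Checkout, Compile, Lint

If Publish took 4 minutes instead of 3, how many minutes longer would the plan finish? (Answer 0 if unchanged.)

1

The binding path is Compile→IntegTest→Build→Publish = 5+4+8+3 = 20; finish at 20 minutes.
Publish is on the critical path; changing it to 4 makes that path 21 minutes.
No other chain overtakes it, so the finish is 21 minutes.
Change in finish: 21 − 20 = +1 minutes.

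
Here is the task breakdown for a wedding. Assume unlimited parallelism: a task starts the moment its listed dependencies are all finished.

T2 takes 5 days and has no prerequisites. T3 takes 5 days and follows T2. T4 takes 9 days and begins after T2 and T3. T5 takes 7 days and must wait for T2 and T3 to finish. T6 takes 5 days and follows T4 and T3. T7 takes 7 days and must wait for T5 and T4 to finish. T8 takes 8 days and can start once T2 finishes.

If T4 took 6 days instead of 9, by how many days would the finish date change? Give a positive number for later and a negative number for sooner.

-2

The binding path is T2→T3→T4→T7 = 5+5+9+7 = 26; finish at 26 days.
T4 lies on that path, so at 6 days the path becomes 23 days.
The binding chain switches to T2→T3→T5→T7 = 5+5+7+7 = 24; finish 24 days.
Change in finish: 24 − 26 = -2 days.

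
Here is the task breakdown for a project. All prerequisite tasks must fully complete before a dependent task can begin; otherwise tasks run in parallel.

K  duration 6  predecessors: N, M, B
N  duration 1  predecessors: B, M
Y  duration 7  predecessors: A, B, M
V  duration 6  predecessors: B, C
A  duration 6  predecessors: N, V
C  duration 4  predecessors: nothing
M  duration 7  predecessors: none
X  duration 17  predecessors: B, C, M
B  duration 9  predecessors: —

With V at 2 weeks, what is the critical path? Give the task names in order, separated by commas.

B, X

Actual critical path: B→V→A→Y = 9+6+6+7 = 28 ⇒ 28 weeks.
V lies on that path, so at 2 weeks the path becomes 24 weeks.
Now B→X = 9+17 = 26 is longest, so the finish becomes 26 weeks.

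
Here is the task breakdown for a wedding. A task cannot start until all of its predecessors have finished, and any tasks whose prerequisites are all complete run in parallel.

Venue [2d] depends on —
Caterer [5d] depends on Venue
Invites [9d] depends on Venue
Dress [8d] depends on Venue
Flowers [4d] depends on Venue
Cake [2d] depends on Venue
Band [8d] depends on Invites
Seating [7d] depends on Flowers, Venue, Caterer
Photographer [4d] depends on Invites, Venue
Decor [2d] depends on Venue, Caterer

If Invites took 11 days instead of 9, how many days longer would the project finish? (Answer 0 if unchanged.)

Critical path before the change: Venue→Invites→Band = 2+9+8 = 19 giving 19 days.
Since Invites is critical, the +2 change carries straight to that chain (now 21 days).
No other chain overtakes it, so the finish is 21 days.
Change in finish: 21 − 19 = +2 days.

2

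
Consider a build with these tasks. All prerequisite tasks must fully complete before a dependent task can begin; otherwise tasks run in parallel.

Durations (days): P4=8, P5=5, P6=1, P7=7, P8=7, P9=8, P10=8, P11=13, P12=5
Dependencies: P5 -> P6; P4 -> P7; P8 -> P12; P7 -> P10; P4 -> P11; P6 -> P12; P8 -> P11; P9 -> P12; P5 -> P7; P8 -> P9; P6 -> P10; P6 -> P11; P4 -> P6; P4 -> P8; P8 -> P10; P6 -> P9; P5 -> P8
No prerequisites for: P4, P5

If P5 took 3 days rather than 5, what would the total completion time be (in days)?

28

The binding path is P4→P8→P9→P12 = 8+7+8+5 = 28; finish at 28 days.
P5 has 3 days of float (longest path through it is 25).
The critical path is still P4→P8→P9→P12; finish is now 28 days.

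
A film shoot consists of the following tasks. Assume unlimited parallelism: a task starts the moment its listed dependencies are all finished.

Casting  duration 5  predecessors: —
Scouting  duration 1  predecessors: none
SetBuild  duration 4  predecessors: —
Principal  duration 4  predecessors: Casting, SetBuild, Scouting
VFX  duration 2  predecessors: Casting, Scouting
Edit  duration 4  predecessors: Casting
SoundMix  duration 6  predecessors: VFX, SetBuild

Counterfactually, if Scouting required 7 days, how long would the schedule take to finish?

Actual critical path: Casting→VFX→SoundMix = 5+2+6 = 13 ⇒ 13 days.
Scouting is off the critical path — its longest chain is 9 days, giving 4 of slack.
New critical path: Scouting→VFX→SoundMix = 7+2+6 = 15 ⇒ 15 days.

15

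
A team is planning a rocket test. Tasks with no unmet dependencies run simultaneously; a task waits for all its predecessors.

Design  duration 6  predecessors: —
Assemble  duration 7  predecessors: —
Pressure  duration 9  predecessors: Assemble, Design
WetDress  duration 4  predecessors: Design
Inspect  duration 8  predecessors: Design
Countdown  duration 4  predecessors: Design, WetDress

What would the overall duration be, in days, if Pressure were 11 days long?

18

Critical path before the change: Assemble→Pressure = 7+9 = 16 giving 16 days.
Since Pressure is critical, the +2 change carries straight to that chain (now 18 days).
No other chain overtakes it, so the finish is 18 days.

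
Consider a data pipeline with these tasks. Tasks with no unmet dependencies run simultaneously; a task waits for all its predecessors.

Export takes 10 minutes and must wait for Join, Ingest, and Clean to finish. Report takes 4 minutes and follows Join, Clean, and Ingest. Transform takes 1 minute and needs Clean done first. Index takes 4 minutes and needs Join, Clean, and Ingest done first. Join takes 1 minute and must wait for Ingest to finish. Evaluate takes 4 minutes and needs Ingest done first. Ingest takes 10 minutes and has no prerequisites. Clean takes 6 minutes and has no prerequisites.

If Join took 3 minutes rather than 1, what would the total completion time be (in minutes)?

Baseline: Ingest→Join→Export = 10+1+10 = 21 → 21 minutes.
Join lies on that path, so at 3 minutes the path becomes 23 minutes.
No other chain overtakes it, so the finish is 23 minutes.

23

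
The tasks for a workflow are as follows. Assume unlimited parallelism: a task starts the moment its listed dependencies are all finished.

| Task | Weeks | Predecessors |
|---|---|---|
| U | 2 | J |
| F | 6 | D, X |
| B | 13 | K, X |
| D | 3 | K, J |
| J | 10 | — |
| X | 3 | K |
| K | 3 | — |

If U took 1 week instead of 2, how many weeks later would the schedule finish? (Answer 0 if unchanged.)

0

Baseline: J→D→F = 10+3+6 = 19 → 19 weeks.
The longest path through U is only 12 weeks, so U has float 7.
The critical path is still J→D→F; finish is now 19 weeks.
Change in finish: 19 − 19 = +0 weeks.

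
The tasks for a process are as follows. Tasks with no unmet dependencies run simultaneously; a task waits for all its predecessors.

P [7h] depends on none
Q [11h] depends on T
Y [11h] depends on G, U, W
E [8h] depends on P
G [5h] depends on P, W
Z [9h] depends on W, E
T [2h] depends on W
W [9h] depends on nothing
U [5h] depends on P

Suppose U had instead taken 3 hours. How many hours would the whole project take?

The binding path is W→G→Y = 9+5+11 = 25; finish at 25 hours.
The longest path through U is only 23 hours, so U has float 2.
No other chain overtakes it, so the finish is 25 hours.

25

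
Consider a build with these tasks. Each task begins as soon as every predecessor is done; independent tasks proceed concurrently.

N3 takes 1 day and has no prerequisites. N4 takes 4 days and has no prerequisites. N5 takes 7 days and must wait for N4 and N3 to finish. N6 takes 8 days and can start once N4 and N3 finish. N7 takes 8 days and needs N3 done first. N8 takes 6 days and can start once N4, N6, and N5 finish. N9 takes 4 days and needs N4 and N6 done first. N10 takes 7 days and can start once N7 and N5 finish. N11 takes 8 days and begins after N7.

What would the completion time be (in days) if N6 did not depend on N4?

18

Original critical path: N4→N5→N10 = 4+7+7 = 18 ⇒ 18 days.
Without N4→N6, N6's earliest start moves from 4 to 1.
After: N4→N5→N10 = 4+7+7 = 18 → 18 days.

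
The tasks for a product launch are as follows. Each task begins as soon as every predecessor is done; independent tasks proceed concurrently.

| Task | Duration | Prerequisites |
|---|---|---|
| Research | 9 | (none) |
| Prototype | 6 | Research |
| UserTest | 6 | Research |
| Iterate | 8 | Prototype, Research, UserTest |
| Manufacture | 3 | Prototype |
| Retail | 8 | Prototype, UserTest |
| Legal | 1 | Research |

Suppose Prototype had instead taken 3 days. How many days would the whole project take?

Actual critical path: Research→Prototype→Iterate = 9+6+8 = 23 ⇒ 23 days.
Prototype lies on that path, so at 3 days the path becomes 20 days.
New critical path: Research→UserTest→Iterate = 9+6+8 = 23 ⇒ 23 days.

23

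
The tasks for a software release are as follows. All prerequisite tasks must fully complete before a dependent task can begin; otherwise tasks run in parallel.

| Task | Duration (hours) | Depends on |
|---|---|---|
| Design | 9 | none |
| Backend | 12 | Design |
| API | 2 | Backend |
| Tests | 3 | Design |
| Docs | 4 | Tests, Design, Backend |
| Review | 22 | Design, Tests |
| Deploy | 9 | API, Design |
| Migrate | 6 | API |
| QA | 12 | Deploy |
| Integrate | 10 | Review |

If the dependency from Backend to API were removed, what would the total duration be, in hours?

Original critical path: Design→Backend→API→Deploy→QA = 9+12+2+9+12 = 44 ⇒ 44 hours.
Without Backend→API, API's earliest start moves from 21 to 0.
The longest chain is now Design→Tests→Review→Integrate = 9+3+22+10 = 44, so the job takes 44 hours.

44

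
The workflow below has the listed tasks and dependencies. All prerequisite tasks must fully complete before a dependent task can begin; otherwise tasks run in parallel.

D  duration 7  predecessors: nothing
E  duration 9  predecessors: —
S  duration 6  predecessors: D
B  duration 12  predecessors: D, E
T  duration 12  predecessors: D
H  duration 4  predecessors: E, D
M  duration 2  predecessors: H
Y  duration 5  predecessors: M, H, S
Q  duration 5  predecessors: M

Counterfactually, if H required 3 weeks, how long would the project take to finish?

21

Baseline: E→B = 9+12 = 21 → 21 weeks.
H has 1 week of float (longest path through it is 20).
No other chain overtakes it, so the finish is 21 weeks.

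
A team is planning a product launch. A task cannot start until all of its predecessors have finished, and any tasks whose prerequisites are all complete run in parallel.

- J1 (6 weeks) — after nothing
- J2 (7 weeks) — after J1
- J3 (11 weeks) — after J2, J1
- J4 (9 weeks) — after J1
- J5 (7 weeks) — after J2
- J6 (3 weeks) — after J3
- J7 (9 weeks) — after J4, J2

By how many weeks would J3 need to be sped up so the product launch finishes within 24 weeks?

Current finish: 27 weeks; target: 24.
J3 is on every critical path, so each week cut from J3 cuts the finish by one (this holds down to a finish of 24).
Need 27 − 24 = 3 weeks off J3 → J3 becomes 8 weeks, finish becomes 24.

3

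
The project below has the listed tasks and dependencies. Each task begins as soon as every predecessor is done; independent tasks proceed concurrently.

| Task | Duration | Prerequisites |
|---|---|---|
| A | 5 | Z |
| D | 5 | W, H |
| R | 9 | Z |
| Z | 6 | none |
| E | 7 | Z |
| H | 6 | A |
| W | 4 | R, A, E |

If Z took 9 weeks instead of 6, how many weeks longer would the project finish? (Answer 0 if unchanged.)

3

Critical path before the change: Z→R→W→D = 6+9+4+5 = 24 giving 24 weeks.
Z lies on that path, so at 9 weeks the path becomes 27 weeks.
No other chain overtakes it, so the finish is 27 weeks.
Change in finish: 27 − 24 = +3 weeks.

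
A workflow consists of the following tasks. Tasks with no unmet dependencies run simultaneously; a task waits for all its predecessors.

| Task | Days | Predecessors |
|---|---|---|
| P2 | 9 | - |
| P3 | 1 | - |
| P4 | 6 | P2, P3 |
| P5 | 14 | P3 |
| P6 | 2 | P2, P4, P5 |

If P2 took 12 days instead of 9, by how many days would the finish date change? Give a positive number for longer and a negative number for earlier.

Critical path before the change: P2→P4→P6 = 9+6+2 = 17 giving 17 days.
P2 lies on that path, so at 12 days the path becomes 20 days.
That remains the longest chain; total 20 days.
Change in finish: 20 − 17 = +3 days.

3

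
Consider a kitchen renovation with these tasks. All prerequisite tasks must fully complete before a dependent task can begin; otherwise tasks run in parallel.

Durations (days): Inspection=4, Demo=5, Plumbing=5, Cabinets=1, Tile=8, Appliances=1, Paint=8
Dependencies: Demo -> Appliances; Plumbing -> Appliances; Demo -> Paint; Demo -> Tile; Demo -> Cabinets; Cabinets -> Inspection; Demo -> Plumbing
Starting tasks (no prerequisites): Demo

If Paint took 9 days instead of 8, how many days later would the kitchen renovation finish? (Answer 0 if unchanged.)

1

Baseline: Demo→Paint = 5+8 = 13 → 13 days.
Paint lies on that path, so at 9 days the path becomes 14 days.
That remains the longest chain; total 14 days.
Change in finish: 14 − 13 = +1 days.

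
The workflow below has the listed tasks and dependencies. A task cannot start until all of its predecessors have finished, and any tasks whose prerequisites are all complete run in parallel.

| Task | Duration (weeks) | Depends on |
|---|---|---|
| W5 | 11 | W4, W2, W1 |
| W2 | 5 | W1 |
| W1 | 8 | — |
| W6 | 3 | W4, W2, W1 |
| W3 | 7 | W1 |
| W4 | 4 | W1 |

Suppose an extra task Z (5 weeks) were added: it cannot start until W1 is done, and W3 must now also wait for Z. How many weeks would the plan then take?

Originally the plan takes 24 weeks.
With Z inserted, W3 now waits for max(W1, Z).
New critical path: W1→W2→W5 = 8+5+11 = 24 ⇒ 24 weeks.

24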